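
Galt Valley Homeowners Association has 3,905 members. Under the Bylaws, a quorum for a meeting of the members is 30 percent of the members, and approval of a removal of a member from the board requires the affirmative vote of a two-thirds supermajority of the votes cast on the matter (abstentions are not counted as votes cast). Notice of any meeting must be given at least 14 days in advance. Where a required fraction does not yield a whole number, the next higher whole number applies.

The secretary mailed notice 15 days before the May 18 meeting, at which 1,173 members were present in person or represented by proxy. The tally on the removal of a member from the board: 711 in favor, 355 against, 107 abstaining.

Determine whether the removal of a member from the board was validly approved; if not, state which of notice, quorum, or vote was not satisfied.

Notice: 15 days given; 14 required. Satisfied.
Quorum: 30% of 3,905 = 1,171.50, rounded up to 1,172; 1,173 present. Satisfied.
Vote: requires two-thirds of the votes cast (1,173 − 107 abstaining = 1,066); 2/3 of 1066 = 710.67, rounded up to 711, so 711 needed; 711 in favor. Satisfied.

Valid — all requirements satisfied.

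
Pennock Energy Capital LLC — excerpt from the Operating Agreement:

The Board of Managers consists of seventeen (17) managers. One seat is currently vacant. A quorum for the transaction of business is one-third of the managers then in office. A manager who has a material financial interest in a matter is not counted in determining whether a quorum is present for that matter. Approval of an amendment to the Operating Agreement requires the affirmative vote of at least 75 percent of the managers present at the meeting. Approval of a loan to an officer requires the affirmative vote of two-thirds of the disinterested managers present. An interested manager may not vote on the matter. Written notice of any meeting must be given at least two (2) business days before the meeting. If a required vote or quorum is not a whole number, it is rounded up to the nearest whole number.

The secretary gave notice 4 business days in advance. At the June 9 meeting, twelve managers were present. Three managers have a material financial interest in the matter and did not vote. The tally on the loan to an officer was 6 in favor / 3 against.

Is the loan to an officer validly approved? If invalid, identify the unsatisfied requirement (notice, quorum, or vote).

Valid — all requirements satisfied.

Notice: 4 business days given; 2 required (4 ≥ 2). Satisfied.
Quorum: 12 present, but the 3 interested managers do not count, leaving 9. Quorum is 6. Satisfied.
Vote: the loan to an officer requires two-thirds of the disinterested managers present (12 − 3 = 9). 2/3 of 9 = 6, so 6 affirmative votes are needed; 6 voted in favor. Satisfied.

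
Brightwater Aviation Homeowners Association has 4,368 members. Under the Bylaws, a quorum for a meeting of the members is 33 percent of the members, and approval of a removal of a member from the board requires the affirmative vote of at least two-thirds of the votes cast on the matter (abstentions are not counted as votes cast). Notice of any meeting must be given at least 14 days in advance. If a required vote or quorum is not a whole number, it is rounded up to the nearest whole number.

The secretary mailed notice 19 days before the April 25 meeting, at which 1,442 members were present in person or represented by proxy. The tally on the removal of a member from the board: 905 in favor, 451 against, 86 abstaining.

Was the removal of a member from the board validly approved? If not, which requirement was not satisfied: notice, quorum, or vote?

Valid — all requirements satisfied.

Notice: 19 days given; 14 required. Satisfied.
Quorum: 33% of 4,368 = 1,441.44, rounded up to 1,442; 1,442 present. Satisfied.
Vote: requires two-thirds of the votes cast (1,442 − 86 abstaining = 1,356); 2/3 of 1356 = 904, so 904 needed; 905 in favor. Satisfied.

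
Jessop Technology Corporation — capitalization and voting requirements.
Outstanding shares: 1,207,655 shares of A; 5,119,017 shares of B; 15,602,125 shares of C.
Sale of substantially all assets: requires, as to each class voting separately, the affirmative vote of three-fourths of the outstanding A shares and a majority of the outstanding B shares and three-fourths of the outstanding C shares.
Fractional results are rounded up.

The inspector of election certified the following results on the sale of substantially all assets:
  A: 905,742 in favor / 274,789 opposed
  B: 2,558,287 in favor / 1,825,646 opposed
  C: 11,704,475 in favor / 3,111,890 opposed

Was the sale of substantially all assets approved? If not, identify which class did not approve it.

Not approved — the B shares did not give the required vote.

A: 3/4 of 1207655 = 905741.25, rounded up to 905742; 905,742 required, 905,742 in favor — approved.
B: a majority of 5119017 is 2559509; 2,559,509 required, 2,558,287 in favor — not approved.
C: 3/4 of 15602125 = 11701593.75, rounded up to 11701594; 11,701,594 required, 11,704,475 in favor — approved.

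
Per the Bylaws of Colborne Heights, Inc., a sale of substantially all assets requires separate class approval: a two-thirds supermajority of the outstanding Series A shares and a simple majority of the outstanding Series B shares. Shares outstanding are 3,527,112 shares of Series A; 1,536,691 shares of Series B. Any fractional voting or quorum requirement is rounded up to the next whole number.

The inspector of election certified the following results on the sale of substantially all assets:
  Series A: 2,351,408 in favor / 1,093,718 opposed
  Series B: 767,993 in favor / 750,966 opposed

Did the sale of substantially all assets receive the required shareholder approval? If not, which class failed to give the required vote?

Not approved — the Series B shares did not give the required vote.

Series A: 2/3 of 3527112 = 2351408; 2,351,408 required, 2,351,408 in favor — approved.
Series B: a majority of 1536691 is 768346; 768,346 required, 767,993 in favor — not approved.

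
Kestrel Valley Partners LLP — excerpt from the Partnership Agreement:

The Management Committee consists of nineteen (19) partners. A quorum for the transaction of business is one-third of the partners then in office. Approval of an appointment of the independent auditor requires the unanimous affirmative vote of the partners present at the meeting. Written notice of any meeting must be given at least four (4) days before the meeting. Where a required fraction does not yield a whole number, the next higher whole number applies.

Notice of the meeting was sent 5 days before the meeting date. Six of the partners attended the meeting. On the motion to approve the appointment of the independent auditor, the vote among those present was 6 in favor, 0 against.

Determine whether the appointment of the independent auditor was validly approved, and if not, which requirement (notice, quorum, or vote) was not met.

Invalid — quorum requirement not satisfied.

Notice: 5 days given; 4 required (5 ≥ 4). Satisfied.
Quorum: 6 present; quorum is 7. Not satisfied.
Vote: the appointment of the independent auditor requires the unanimous vote of the partners present (6). Unanimous means all 6, so 6 affirmative votes are needed; 6 voted in favor. Satisfied. (Moot — without a quorum no business can be validly transacted.)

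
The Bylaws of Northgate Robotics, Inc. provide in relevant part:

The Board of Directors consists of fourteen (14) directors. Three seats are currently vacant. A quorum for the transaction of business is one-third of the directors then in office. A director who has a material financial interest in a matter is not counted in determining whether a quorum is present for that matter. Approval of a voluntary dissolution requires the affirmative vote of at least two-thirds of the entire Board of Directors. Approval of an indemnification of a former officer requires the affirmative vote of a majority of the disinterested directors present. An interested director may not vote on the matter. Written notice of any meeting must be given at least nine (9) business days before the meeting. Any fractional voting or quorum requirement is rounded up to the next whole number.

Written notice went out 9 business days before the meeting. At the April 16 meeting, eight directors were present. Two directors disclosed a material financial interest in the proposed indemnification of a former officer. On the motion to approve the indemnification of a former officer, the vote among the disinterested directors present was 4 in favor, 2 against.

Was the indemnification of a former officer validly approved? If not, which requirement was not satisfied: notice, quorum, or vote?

Valid — all requirements satisfied.

Notice: 9 business days given; 9 required (9 ≥ 9). Satisfied.
Quorum: 8 present, but the 2 interested directors do not count, leaving 6. Quorum is 4. Satisfied.
Vote: the indemnification of a former officer requires a majority of the disinterested directors present (8 − 2 = 6). A majority of 6 is 4, so 4 affirmative votes are needed; 4 voted in favor. Satisfied.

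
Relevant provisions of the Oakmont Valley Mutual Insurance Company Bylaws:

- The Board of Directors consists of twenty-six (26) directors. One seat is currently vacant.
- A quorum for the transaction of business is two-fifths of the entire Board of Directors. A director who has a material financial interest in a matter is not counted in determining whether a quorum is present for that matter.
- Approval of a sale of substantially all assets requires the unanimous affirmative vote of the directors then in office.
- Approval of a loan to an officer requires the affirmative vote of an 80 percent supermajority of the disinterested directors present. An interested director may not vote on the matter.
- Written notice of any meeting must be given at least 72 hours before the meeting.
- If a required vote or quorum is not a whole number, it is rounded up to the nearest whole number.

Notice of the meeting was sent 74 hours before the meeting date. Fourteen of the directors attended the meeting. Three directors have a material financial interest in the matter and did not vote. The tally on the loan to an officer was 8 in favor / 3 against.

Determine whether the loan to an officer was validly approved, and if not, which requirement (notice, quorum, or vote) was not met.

Notice: 74 hours given; 72 required (74 ≥ 72). Satisfied.
Quorum: 14 present, but the 3 interested directors do not count, leaving 11. Quorum is 11. Satisfied.
Vote: the loan to an officer requires four-fifths of the disinterested directors present (14 − 3 = 11). 4/5 of 11 = 8.80, rounded up to 9, so 9 affirmative votes are needed; 8 voted in favor. Not satisfied.

Invalid — vote requirement not satisfied.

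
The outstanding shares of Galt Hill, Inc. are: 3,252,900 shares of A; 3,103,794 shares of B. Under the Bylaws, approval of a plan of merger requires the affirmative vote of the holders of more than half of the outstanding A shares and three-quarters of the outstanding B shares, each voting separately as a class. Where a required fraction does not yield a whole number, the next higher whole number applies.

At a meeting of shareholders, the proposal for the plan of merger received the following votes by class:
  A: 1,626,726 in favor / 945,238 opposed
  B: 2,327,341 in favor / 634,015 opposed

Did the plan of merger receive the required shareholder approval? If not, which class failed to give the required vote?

Not approved — the B shares did not give the required vote.

A: a majority of 3252900 is 1626451; 1,626,451 required, 1,626,726 in favor — approved.
B: 3/4 of 3103794 = 2327845.50, rounded up to 2327846; 2,327,846 required, 2,327,341 in favor — not approved.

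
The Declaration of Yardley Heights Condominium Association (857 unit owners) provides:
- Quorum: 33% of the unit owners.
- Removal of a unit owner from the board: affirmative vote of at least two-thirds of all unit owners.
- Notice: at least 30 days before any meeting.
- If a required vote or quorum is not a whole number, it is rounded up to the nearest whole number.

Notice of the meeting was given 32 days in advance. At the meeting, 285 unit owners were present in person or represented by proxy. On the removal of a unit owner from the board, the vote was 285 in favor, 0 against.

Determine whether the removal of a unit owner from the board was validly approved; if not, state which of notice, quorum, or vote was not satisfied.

Invalid — vote requirement not satisfied.

Notice: 32 days given; 30 required. Satisfied.
Quorum: 33% of 857 = 282.81, rounded up to 283; 285 present. Satisfied.
Vote: requires two-thirds of all unit owners (857); 2/3 of 857 = 571.33, rounded up to 572, so 572 needed; 285 in favor. Not satisfied.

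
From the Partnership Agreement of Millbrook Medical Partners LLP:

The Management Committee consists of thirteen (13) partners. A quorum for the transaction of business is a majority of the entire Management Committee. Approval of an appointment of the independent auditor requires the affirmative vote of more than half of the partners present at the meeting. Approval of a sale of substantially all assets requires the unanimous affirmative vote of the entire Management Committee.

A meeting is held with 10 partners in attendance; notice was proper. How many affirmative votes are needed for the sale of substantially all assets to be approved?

13

The sale of substantially all assets requires the unanimous vote of the entire Management Committee (13).
Unanimous means all 13.
(Only 10 can vote, so the sale of substantially all assets cannot pass at this meeting, but the required vote is still 13.)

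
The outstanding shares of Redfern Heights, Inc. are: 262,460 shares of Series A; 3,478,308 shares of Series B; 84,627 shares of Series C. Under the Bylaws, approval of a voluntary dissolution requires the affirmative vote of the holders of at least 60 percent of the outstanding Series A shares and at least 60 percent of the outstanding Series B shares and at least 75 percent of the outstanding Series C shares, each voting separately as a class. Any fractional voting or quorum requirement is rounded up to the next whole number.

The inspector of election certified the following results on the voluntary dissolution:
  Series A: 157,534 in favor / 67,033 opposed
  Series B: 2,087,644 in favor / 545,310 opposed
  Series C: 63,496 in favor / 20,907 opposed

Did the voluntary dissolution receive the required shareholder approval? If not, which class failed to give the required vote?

Series A: 3/5 of 262460 = 157476; 157,476 required, 157,534 in favor — approved.
Series B: 3/5 of 3478308 = 2086984.80, rounded up to 2086985; 2,086,985 required, 2,087,644 in favor — approved.
Series C: 3/4 of 84627 = 63470.25, rounded up to 63471; 63,471 required, 63,496 in favor — approved.

Approved — every class gave the required vote.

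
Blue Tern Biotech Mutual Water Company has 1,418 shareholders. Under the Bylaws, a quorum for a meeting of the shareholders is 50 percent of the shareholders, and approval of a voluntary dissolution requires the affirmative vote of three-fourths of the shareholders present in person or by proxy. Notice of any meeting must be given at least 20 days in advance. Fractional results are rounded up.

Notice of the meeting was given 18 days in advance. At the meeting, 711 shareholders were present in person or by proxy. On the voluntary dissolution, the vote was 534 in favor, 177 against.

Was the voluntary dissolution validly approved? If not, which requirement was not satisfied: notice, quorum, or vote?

Notice: 18 days given; 20 required. Not satisfied.
Quorum: 50% of 1,418 = 709; 711 present. Satisfied.
Vote: requires three-fourths of those present (711); 3/4 of 711 = 533.25, rounded up to 534, so 534 needed; 534 in favor. Satisfied.

Invalid — notice requirement not satisfied.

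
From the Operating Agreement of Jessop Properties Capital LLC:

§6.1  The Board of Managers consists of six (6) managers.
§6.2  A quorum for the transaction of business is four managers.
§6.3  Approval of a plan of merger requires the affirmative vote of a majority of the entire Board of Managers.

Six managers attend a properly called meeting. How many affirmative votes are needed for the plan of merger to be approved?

The plan of merger requires a majority of the entire Board of Managers (6).
A majority of 6 is 4.

4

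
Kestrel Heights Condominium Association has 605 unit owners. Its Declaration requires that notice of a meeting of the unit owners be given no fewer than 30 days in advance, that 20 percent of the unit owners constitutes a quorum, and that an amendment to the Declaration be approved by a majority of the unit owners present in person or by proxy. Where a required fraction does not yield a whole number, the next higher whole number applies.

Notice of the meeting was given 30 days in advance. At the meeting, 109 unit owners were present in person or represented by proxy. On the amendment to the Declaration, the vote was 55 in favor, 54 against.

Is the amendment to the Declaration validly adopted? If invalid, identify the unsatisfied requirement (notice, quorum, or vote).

Invalid — quorum requirement not satisfied.

Notice: 30 days given; 30 required. Satisfied.
Quorum: 20% of 605 = 121; 109 present. Not satisfied.
Vote: requires a majority of those present (109); a majority of 109 is 55, so 55 needed; 55 in favor. Satisfied.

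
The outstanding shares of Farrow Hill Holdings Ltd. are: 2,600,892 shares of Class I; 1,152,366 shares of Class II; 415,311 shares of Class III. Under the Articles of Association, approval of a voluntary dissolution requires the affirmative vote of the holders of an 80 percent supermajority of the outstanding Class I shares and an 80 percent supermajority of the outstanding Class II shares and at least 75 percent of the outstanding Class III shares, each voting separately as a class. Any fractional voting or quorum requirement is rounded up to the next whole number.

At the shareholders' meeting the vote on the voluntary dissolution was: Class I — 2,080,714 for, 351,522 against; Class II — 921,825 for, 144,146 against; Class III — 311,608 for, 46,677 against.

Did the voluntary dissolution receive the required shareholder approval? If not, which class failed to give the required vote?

Class I: 4/5 of 2600892 = 2080713.60, rounded up to 2080714; 2,080,714 required, 2,080,714 in favor — approved.
Class II: 4/5 of 1152366 = 921892.80, rounded up to 921893; 921,893 required, 921,825 in favor — not approved.
Class III: 3/4 of 415311 = 311483.25, rounded up to 311484; 311,484 required, 311,608 in favor — approved.

Not approved — the Class II shares did not give the required vote.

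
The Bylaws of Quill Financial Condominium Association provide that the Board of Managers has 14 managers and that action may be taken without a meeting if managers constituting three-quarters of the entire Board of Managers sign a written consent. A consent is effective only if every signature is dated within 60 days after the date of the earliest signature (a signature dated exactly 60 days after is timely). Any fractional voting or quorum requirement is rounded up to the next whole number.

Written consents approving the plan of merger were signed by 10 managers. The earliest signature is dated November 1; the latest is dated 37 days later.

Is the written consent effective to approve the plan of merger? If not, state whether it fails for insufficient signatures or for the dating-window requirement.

Not effective — insufficient signatures.

Signatures required: three-quarters of 14 — 3/4 of 14 = 10.50, rounded up to 11, so 11 needed; 10 signed. Insufficient.
Dating window: the latest signature is 37 days after the earliest; the limit is 60 days. Within the window.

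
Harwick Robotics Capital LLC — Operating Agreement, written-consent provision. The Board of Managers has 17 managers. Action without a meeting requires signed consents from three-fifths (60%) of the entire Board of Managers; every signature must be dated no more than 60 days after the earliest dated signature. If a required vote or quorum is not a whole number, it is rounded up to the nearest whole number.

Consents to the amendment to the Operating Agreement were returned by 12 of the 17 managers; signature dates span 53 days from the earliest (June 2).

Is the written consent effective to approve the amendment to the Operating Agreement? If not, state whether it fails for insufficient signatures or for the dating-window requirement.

Signatures required: three-fifths (60%) of 17 — 3/5 of 17 = 10.20, rounded up to 11, so 11 needed; 12 signed. Sufficient.
Dating window: the latest signature is 53 days after the earliest; the limit is 60 days. Within the window.

Effective — both the signature and dating-window requirements are satisfied.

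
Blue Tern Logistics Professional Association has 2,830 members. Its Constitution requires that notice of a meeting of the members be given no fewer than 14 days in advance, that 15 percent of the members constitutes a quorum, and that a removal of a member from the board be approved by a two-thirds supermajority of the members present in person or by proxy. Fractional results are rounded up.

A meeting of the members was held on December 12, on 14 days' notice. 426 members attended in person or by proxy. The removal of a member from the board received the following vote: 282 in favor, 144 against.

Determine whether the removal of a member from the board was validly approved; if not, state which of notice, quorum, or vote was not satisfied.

Invalid — vote requirement not satisfied.

Notice: 14 days given; 14 required. Satisfied.
Quorum: 15% of 2,830 = 424.50, rounded up to 425; 426 present. Satisfied.
Vote: requires two-thirds of those present (426); 2/3 of 426 = 284, so 284 needed; 282 in favor. Not satisfied.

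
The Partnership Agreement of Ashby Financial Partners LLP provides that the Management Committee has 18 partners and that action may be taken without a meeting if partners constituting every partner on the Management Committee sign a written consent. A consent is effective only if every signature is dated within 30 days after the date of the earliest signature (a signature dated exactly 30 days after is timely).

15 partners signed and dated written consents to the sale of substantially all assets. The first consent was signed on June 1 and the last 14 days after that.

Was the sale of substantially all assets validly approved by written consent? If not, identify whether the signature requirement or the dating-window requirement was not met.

Signatures required: the unanimous vote of 18 — unanimous means all 18, so 18 needed; 15 signed. Insufficient.
Dating window: the latest signature is 14 days after the earliest; the limit is 30 days. Within the window.

Not effective — insufficient signatures.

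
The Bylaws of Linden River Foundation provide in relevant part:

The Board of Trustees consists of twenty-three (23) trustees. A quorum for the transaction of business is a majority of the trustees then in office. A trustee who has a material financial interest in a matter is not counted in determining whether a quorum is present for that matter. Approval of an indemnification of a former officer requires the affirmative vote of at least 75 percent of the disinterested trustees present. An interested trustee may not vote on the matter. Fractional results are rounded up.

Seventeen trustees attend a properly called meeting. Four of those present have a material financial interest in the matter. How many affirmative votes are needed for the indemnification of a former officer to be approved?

The indemnification of a former officer requires three-fourths of the disinterested trustees present (17 − 4 = 13).
3/4 of 13 = 9.75, rounded up to 10.

10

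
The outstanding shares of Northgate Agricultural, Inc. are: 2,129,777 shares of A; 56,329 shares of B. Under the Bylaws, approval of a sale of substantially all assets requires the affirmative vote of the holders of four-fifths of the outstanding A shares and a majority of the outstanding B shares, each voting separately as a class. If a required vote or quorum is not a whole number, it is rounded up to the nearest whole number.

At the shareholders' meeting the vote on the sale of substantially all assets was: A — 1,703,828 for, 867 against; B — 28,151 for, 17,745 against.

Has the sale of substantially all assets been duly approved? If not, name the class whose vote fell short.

A: 4/5 of 2129777 = 1703821.60, rounded up to 1703822; 1,703,822 required, 1,703,828 in favor — approved.
B: a majority of 56329 is 28165; 28,165 required, 28,151 in favor — not approved.

Not approved — the B shares did not give the required vote.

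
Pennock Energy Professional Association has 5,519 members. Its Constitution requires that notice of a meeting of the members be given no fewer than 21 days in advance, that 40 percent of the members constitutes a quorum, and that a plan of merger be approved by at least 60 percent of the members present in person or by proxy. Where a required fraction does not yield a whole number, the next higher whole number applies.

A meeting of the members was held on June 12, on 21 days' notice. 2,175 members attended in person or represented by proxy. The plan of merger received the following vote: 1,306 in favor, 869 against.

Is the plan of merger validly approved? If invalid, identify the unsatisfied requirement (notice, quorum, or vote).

Notice: 21 days given; 21 required. Satisfied.
Quorum: 40% of 5,519 = 2,207.60, rounded up to 2,208; 2,175 present. Not satisfied.
Vote: requires three-fifths of those present (2,175); 3/5 of 2175 = 1305, so 1,305 needed; 1,306 in favor. Satisfied.

Invalid — quorum requirement not satisfied.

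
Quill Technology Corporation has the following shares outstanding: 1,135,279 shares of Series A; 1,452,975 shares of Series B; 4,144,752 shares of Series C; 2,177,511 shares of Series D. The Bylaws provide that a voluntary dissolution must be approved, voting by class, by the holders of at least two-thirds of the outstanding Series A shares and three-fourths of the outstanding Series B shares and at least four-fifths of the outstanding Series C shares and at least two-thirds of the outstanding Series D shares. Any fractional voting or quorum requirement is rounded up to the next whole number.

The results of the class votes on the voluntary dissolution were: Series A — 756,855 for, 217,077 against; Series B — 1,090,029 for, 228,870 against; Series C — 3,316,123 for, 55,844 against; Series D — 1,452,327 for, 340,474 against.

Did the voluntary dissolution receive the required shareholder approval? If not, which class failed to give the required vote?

Approved — every class gave the required vote.

Series A: 2/3 of 1135279 = 756852.67, rounded up to 756853; 756,853 required, 756,855 in favor — approved.
Series B: 3/4 of 1452975 = 1089731.25, rounded up to 1089732; 1,089,732 required, 1,090,029 in favor — approved.
Series C: 4/5 of 4144752 = 3315801.60, rounded up to 3315802; 3,315,802 required, 3,316,123 in favor — approved.
Series D: 2/3 of 2177511 = 1451674; 1,451,674 required, 1,452,327 in favor — approved.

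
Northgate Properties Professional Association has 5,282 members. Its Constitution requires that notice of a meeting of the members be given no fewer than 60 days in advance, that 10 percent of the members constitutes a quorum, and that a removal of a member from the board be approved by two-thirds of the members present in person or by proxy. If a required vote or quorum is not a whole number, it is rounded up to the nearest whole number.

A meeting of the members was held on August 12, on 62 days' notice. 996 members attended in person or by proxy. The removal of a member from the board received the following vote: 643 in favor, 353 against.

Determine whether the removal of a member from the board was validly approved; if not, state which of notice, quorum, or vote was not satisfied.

Notice: 62 days given; 60 required. Satisfied.
Quorum: 10% of 5,282 = 528.20, rounded up to 529; 996 present. Satisfied.
Vote: requires two-thirds of those present (996); 2/3 of 996 = 664, so 664 needed; 643 in favor. Not satisfied.

Invalid — vote requirement not satisfied.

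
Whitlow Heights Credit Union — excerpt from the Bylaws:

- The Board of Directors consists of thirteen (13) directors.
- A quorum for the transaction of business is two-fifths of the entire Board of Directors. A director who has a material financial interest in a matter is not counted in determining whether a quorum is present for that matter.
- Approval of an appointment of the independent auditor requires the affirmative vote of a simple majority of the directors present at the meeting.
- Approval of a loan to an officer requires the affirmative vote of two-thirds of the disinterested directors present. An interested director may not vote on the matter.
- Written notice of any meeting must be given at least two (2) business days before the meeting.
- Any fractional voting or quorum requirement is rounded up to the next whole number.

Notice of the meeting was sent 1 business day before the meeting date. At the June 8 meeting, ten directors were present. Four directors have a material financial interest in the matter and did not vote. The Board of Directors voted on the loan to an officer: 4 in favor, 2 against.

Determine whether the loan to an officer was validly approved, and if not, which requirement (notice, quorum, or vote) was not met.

Invalid — notice requirement not satisfied.

Notice: 1 business day given; 2 required (1 < 2). Not satisfied.
Quorum: 10 present, but the 4 interested directors do not count, leaving 6. Quorum is 6. Satisfied.
Vote: the loan to an officer requires two-thirds of the disinterested directors present (10 − 4 = 6). 2/3 of 6 = 4, so 4 affirmative votes are needed; 4 voted in favor. Satisfied.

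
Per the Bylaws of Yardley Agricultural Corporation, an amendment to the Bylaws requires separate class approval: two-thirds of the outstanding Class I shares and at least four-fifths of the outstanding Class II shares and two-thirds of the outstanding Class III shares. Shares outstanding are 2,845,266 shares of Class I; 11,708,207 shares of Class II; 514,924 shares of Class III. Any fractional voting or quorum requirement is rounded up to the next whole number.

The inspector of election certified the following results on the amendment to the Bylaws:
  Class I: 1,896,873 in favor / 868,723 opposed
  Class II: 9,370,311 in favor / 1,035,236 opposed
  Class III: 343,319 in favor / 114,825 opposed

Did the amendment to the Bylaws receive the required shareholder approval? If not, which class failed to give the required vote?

Class I: 2/3 of 2845266 = 1896844; 1,896,844 required, 1,896,873 in favor — approved.
Class II: 4/5 of 11708207 = 9366565.60, rounded up to 9366566; 9,366,566 required, 9,370,311 in favor — approved.
Class III: 2/3 of 514924 = 343282.67, rounded up to 343283; 343,283 required, 343,319 in favor — approved.

Approved — every class gave the required vote.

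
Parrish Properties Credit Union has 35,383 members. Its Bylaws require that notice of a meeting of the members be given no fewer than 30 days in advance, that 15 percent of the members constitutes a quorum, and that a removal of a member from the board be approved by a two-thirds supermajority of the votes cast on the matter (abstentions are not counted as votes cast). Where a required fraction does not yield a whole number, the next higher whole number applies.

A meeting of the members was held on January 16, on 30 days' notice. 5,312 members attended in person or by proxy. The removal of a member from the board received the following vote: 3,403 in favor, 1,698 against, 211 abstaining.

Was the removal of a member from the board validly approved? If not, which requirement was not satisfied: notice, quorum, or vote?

Notice: 30 days given; 30 required. Satisfied.
Quorum: 15% of 35,383 = 5,307.45, rounded up to 5,308; 5,312 present. Satisfied.
Vote: requires two-thirds of the votes cast (5,312 − 211 abstaining = 5,101); 2/3 of 5101 = 3400.67, rounded up to 3401, so 3,401 needed; 3,403 in favor. Satisfied.

Valid — all requirements satisfied.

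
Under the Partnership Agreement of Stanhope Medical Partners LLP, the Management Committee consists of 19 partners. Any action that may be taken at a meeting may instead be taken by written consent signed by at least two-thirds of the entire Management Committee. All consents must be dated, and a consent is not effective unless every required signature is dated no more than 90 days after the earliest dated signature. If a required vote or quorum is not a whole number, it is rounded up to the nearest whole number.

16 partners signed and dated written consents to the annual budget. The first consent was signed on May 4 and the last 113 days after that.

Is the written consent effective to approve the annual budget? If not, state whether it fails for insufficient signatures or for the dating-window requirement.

Signatures required: at least two-thirds of 19 — 2/3 of 19 = 12.67, rounded up to 13, so 13 needed; 16 signed. Sufficient.
Dating window: the latest signature is 113 days after the earliest; the limit is 90 days. Outside the window.

Not effective — dating-window requirement not satisfied.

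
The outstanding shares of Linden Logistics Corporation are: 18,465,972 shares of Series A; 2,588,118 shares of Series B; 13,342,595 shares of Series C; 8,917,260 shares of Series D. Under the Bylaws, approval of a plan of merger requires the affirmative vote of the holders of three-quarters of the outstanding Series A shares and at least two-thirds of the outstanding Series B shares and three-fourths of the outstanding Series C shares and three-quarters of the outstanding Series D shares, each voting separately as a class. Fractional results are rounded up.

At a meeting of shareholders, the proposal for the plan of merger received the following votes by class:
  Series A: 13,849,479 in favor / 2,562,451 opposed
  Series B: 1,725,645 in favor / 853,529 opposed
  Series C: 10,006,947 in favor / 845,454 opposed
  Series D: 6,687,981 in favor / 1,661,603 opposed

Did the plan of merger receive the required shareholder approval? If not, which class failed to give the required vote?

Series A: 3/4 of 18465972 = 13849479; 13,849,479 required, 13,849,479 in favor — approved.
Series B: 2/3 of 2588118 = 1725412; 1,725,412 required, 1,725,645 in favor — approved.
Series C: 3/4 of 13342595 = 10006946.25, rounded up to 10006947; 10,006,947 required, 10,006,947 in favor — approved.
Series D: 3/4 of 8917260 = 6687945; 6,687,945 required, 6,687,981 in favor — approved.

Approved — every class gave the required vote.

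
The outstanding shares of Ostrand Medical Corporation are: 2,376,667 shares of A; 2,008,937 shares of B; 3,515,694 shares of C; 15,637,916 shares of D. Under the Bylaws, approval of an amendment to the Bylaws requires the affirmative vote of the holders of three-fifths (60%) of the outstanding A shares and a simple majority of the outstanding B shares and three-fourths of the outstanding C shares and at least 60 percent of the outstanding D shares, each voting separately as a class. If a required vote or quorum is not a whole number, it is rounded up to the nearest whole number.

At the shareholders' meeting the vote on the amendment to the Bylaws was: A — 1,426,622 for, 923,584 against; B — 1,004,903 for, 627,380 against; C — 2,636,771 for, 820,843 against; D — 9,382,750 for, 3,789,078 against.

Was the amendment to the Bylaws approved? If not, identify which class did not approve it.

Approved — every class gave the required vote.

A: 3/5 of 2376667 = 1426000.20, rounded up to 1426001; 1,426,001 required, 1,426,622 in favor — approved.
B: a majority of 2008937 is 1004469; 1,004,469 required, 1,004,903 in favor — approved.
C: 3/4 of 3515694 = 2636770.50, rounded up to 2636771; 2,636,771 required, 2,636,771 in favor — approved.
D: 3/5 of 15637916 = 9382749.60, rounded up to 9382750; 9,382,750 required, 9,382,750 in favor — approved.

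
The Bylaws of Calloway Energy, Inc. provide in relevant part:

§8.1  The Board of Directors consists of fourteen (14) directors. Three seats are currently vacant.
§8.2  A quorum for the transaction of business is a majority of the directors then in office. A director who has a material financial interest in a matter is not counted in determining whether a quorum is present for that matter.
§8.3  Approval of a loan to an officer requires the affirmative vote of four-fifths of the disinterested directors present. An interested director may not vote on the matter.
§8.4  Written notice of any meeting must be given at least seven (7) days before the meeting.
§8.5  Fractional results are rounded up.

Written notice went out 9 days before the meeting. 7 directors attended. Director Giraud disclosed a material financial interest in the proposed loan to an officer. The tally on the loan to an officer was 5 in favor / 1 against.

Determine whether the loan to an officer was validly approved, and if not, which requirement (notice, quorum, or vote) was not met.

Valid — all requirements satisfied.

Notice: 9 days given; 7 required (9 ≥ 7). Satisfied.
Quorum: 7 present, but the 1 interested director does not count, leaving 6. Quorum is 6. Satisfied.
Vote: the loan to an officer requires four-fifths of the disinterested directors present (7 − 1 = 6). 4/5 of 6 = 4.80, rounded up to 5, so 5 affirmative votes are needed; 5 voted in favor. Satisfied.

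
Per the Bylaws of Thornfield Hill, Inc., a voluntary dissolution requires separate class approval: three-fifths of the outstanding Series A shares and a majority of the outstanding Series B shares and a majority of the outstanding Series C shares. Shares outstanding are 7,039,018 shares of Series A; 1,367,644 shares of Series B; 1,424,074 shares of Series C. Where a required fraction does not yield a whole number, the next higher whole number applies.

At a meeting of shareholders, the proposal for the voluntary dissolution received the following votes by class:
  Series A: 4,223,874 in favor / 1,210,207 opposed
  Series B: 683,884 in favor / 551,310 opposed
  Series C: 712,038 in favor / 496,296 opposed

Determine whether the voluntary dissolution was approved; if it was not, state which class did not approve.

Approved — every class gave the required vote.

Series A: 3/5 of 7039018 = 4223410.80, rounded up to 4223411; 4,223,411 required, 4,223,874 in favor — approved.
Series B: a majority of 1367644 is 683823; 683,823 required, 683,884 in favor — approved.
Series C: a majority of 1424074 is 712038; 712,038 required, 712,038 in favor — approved.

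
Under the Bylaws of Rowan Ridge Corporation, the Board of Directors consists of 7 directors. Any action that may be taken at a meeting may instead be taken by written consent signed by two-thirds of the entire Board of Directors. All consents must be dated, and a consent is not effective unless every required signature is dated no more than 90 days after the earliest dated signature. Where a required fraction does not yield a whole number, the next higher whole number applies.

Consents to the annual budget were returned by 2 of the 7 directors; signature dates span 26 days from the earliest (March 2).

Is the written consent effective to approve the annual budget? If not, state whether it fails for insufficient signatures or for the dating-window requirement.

Signatures required: two-thirds of 7 — 2/3 of 7 = 4.67, rounded up to 5, so 5 needed; 2 signed. Insufficient.
Dating window: the latest signature is 26 days after the earliest; the limit is 90 days. Within the window.

Not effective — insufficient signatures.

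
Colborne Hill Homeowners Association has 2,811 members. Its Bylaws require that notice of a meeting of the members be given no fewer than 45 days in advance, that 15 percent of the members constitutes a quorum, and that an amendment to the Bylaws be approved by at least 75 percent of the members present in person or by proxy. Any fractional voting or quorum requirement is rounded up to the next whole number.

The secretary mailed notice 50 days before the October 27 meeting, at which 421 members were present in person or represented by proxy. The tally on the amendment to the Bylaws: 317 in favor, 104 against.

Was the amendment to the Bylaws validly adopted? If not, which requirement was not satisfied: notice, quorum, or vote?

Invalid — quorum requirement not satisfied.

Notice: 50 days given; 45 required. Satisfied.
Quorum: 15% of 2,811 = 421.65, rounded up to 422; 421 present. Not satisfied.
Vote: requires three-fourths of those present (421); 3/4 of 421 = 315.75, rounded up to 316, so 316 needed; 317 in favor. Satisfied.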